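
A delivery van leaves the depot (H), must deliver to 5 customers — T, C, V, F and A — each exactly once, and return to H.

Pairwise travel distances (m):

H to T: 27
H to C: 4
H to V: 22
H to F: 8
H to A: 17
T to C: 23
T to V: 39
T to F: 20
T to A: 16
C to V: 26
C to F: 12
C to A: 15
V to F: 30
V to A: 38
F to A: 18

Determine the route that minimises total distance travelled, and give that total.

107 m — the shortest possible round trip.

H-T-C-V-F-A-H: 27+23+26+30+18+17 = 141
H-T-C-V-A-F-H: 27+23+26+38+18+8 = 140
H-T-C-F-V-A-H: 27+23+12+30+38+17 = 147
H-T-C-F-A-V-H: 27+23+12+18+38+22 = 140
H-T-C-A-V-F-H: 27+23+15+38+30+8 = 141
H-T-C-A-F-V-H: 27+23+15+18+30+22 = 135
H-T-V-C-F-A-H: 27+39+26+12+18+17 = 139
H-T-V-C-A-F-H: 27+39+26+15+18+8 = 133
H-T-V-F-C-A-H: 27+39+30+12+15+17 = 140
H-T-V-F-A-C-H: 27+39+30+18+15+4 = 133
H-T-V-A-C-F-H: 27+39+38+15+12+8 = 139
H-T-V-A-F-C-H: 27+39+38+18+12+4 = 138
H-T-F-C-V-A-H: 27+20+12+26+38+17 = 140
H-T-F-C-A-V-H: 27+20+12+15+38+22 = 134
… (46 more)
H-C-A-T-F-V-H: 4+15+16+20+30+22 = 107  ← best
The minimum is 107.
One optimal route: H → C → A → T → F → V → H (or its reverse).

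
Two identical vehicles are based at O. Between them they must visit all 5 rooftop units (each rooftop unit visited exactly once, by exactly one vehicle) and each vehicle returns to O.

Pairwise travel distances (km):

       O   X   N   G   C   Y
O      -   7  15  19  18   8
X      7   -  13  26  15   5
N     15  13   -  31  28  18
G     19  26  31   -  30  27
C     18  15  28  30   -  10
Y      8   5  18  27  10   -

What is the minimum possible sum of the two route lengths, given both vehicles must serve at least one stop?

99 km — the smallest possible combined total.

There are 2^4 − 1 = 15 ways to divide the 5 stops into two non-empty groups. For each, the best each vehicle can do is its own shortest tour through its group:
  {X} + {N, G, C, Y}: 14 + 92 = 106
  {N} + {X, G, C, Y}: 30 + 71 = 101
  {X, N} + {G, C, Y}: 35 + 67 = 102
  {G} + {X, N, C, Y}: 38 + 61 = 99
  {X, G} + {N, C, Y}: 52 + 61 = 113
  {N, G} + {X, C, Y}: 65 + 40 = 105
  … (15 splits in total)
Best: vehicle 1 O → G → O = 38; vehicle 2 O → N → X → C → Y → O = 61; combined 99.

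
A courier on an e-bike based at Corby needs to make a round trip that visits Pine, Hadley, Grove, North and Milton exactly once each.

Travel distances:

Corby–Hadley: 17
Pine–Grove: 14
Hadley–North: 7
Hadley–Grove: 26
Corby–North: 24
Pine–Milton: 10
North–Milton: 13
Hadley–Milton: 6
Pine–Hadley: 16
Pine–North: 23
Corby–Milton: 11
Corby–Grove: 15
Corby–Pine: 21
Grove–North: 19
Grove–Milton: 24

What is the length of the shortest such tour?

With 5 stops there are 5!/2 = 60 distinct round trips (a route and its reverse cost the same).
Corby→Pine→Hadley→Grove→North→Milton→Corby: 21+16+26+19+13+11 = 106
Corby→Pine→Hadley→Grove→Milton→North→Corby: 21+16+26+24+13+24 = 124
Corby→Pine→Hadley→North→Grove→Milton→Corby: 21+16+7+19+24+11 = 98
Corby→Pine→Hadley→North→Milton→Grove→Corby: 21+16+7+13+24+15 = 96
Corby→Pine→Hadley→Milton→Grove→North→Corby: 21+16+6+24+19+24 = 110
Corby→Pine→Hadley→Milton→North→Grove→Corby: 21+16+6+13+19+15 = 90
Corby→Pine→Grove→Hadley→North→Milton→Corby: 21+14+26+7+13+11 = 92
Corby→Pine→Grove→Hadley→Milton→North→Corby: 21+14+26+6+13+24 = 104
Corby→Pine→Grove→North→Hadley→Milton→Corby: 21+14+19+7+6+11 = 78
Corby→Pine→Grove→North→Milton→Hadley→Corby: 21+14+19+13+6+17 = 90
Corby→Pine→Grove→Milton→Hadley→North→Corby: 21+14+24+6+7+24 = 96
Corby→Pine→Grove→Milton→North→Hadley→Corby: 21+14+24+13+7+17 = 96
Corby→Pine→North→Hadley→Grove→Milton→Corby: 21+23+7+26+24+11 = 112
Corby→Pine→North→Hadley→Milton→Grove→Corby: 21+23+7+6+24+15 = 96
… (46 more)
Corby→Hadley→North→Milton→Pine→Grove→Corby: 17+7+13+10+14+15 = 76  ← best
The minimum is 76.
One optimal route: Corby → Hadley → North → Milton → Pine → Grove → Corby (or its reverse).

Minimum total distance: 76.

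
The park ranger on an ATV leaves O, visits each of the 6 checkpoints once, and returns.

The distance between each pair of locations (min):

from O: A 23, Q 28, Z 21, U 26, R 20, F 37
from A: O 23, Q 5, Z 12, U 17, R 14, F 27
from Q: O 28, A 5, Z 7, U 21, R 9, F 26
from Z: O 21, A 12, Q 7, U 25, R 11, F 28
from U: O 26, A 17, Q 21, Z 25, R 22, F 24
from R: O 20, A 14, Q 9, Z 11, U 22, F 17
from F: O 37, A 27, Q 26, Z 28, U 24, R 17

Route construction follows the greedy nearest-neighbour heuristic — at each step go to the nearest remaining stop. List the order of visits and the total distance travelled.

Nearest-neighbour total = 132 min; route O → R → Q → A → Z → U → F → O.

From O: distances to unvisited — R=20, Z=21, A=23, U=26, Q=28, F=37. Nearest is R (20).
From R: distances to unvisited — Q=9, Z=11, A=14, F=17, U=22. Nearest is Q (9).
From Q: distances to unvisited — A=5, Z=7, U=21, F=26. Nearest is A (5).
From A: distances to unvisited — Z=12, U=17, F=27. Nearest is Z (12).
From Z: distances to unvisited — U=25, F=28. Nearest is U (25).
From U: distances to unvisited — F=24. Nearest is F (24).
Return F→O: 37.
Total = 20 + 9 + 5 + 12 + 25 + 24 + 37 = 132.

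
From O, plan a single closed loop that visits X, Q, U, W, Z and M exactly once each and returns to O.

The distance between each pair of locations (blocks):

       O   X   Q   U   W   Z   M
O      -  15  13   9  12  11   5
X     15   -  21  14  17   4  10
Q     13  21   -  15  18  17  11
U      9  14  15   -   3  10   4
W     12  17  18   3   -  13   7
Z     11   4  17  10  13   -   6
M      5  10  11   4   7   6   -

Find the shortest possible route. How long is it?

There are 360 distinct closed tours to check (reversals are equivalent).
O-X-Q-U-W-Z-M-O: 15+21+15+3+13+6+5 = 78
O-X-Q-U-W-M-Z-O: 15+21+15+3+7+6+11 = 78
O-X-Q-U-Z-W-M-O: 15+21+15+10+13+7+5 = 86
O-X-Q-U-Z-M-W-O: 15+21+15+10+6+7+12 = 86
O-X-Q-U-M-W-Z-O: 15+21+15+4+7+13+11 = 86
O-X-Q-U-M-Z-W-O: 15+21+15+4+6+13+12 = 86
O-X-Q-W-U-Z-M-O: 15+21+18+3+10+6+5 = 78
O-X-Q-W-U-M-Z-O: 15+21+18+3+4+6+11 = 78
… (352 more)
O-X-Z-U-W-M-Q-O: 15+4+10+3+7+11+13 = 63  ← best
The minimum is 63.
One optimal route: O → X → Z → U → W → M → Q → O (or its reverse).

Shortest round trip = 63 blocks.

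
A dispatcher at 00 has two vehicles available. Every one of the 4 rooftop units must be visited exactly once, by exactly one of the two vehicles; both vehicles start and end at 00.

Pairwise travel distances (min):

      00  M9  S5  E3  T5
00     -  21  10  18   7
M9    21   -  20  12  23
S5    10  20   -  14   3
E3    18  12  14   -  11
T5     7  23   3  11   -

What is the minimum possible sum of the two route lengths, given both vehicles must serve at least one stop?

Check every non-empty split of the stops between the two vehicles; for each half take its own optimal tour:
  {M9} + {S5, E3, T5}: 42 + 42 = 84
  {S5} + {M9, E3, T5}: 20 + 51 = 71
  {M9, S5} + {E3, T5}: 51 + 36 = 87
  {E3} + {M9, S5, T5}: 36 + 51 = 87
  {M9, E3} + {S5, T5}: 51 + 20 = 71
  {S5, E3} + {M9, T5}: 42 + 51 = 93
  … (7 splits in total)
Best: vehicle 1 00 → S5 → 00 = 20; vehicle 2 00 → M9 → E3 → T5 → 00 = 51; combined 71.

71 min — the smallest possible combined total.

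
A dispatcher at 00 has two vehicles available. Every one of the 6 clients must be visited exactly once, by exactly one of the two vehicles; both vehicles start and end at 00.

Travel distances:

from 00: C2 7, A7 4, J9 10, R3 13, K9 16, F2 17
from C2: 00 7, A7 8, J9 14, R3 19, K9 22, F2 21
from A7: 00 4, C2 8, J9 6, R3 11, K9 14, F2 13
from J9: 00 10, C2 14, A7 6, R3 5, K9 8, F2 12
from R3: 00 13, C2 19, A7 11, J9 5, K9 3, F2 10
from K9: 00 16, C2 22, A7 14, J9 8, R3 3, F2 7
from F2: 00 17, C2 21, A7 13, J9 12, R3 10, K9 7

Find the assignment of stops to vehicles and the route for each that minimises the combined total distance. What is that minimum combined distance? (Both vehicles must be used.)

Minimum combined distance: 56.

Check every non-empty split of the stops between the two vehicles; for each half take its own optimal tour:
  {C2} + {A7, J9, R3, K9, F2}: 14 + 42 = 56
  {A7} + {C2, J9, R3, K9, F2}: 8 + 53 = 61
  {C2, A7} + {J9, R3, K9, F2}: 19 + 42 = 61
  {J9} + {C2, A7, R3, K9, F2}: 20 + 51 = 71
  {C2, J9} + {A7, R3, K9, F2}: 31 + 40 = 71
  {A7, J9} + {C2, R3, K9, F2}: 20 + 51 = 71
  … (31 splits in total)
Best: vehicle 1 00 → C2 → 00 = 14; vehicle 2 00 → A7 → J9 → R3 → K9 → F2 → 00 = 42; combined 56.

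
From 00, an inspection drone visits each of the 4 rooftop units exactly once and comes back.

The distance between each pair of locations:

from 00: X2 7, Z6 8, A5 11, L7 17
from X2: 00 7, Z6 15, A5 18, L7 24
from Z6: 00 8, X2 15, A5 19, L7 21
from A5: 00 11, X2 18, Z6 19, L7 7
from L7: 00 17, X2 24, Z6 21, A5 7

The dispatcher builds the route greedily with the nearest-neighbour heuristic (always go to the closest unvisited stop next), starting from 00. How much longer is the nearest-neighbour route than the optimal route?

4 longer than the optimal tour.

From 00: X2=7, Z6=8, A5=11, L7=17 → choose X2 (7).
From X2: Z6=15, A5=18, L7=24 → choose Z6 (15).
From Z6: A5=19, L7=21 → choose A5 (19).
From A5: L7=7 → choose L7 (7).
NN route 00 → X2 → Z6 → A5 → L7 → 00 costs 65.
Optimal: 00 → X2 → Z6 → L7 → A5 → 00 costs 61 (by enumerating all 12 distinct tours).
Excess = 65 − 61 = 4.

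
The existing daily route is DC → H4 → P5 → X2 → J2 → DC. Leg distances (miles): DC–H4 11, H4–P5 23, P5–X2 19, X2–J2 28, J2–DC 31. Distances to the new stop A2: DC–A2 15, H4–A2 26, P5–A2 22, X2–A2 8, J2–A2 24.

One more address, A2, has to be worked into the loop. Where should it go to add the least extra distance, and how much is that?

Adding 4 miles by placing A2 on the X2–J2 leg.

Insertion cost between consecutive stops i–j is d(i,A2) + d(A2,j) − d(i,j):
  between DC and H4: 15 + 26 − 11 = 30
  between H4 and P5: 26 + 22 − 23 = 25
  between P5 and X2: 22 + 8 − 19 = 11
  between X2 and J2: 8 + 24 − 28 = 4
  between J2 and DC: 24 + 15 − 31 = 8
Cheapest insertion is between X2 and J2, adding 4.
New total = 112 + 4 = 116.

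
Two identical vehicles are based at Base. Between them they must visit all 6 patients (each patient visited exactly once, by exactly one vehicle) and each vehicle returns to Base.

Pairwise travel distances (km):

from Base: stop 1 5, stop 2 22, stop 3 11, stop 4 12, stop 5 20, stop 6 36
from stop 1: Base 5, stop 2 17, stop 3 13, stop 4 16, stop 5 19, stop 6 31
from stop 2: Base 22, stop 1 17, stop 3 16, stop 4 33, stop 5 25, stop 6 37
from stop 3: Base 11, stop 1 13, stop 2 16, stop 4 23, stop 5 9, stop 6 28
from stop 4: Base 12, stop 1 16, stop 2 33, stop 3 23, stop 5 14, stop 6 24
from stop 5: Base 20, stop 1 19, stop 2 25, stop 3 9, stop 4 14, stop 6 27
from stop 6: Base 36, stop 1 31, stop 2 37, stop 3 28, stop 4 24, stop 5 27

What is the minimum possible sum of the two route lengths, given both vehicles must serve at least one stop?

Check every non-empty split of the stops between the two vehicles; for each half take its own optimal tour:
  {stop 1} + {stop 2, stop 3, stop 4, stop 5, stop 6}: 10 + 110 = 120
  {stop 2} + {stop 1, stop 3, stop 4, stop 5, stop 6}: 44 + 90 = 134
  {stop 1, stop 2} + {stop 3, stop 4, stop 5, stop 6}: 44 + 83 = 127
  {stop 3} + {stop 1, stop 2, stop 4, stop 5, stop 6}: 22 + 110 = 132
  {stop 1, stop 3} + {stop 2, stop 4, stop 5, stop 6}: 29 + 110 = 139
  {stop 2, stop 3} + {stop 1, stop 4, stop 5, stop 6}: 49 + 87 = 136
  … (31 splits in total)
Best: vehicle 1 Base → stop 1 → Base = 10; vehicle 2 Base → stop 2 → stop 3 → stop 5 → stop 6 → stop 4 → Base = 110; combined 120.

Minimum combined distance: 120 km.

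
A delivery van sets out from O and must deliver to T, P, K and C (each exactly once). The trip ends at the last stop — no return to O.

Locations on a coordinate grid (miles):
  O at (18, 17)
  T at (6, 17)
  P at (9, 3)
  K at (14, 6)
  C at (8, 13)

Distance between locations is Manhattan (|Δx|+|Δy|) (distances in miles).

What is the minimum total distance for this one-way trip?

Minimum one-way distance = 37 miles.

There are 4! = 24 possible orderings.
O - T - P - K - C: 12+17+8+13 = 50
O - T - P - C - K: 12+17+11+13 = 53
O - T - K - P - C: 12+19+8+11 = 50
O - T - K - C - P: 12+19+13+11 = 55
O - T - C - P - K: 12+6+11+8 = 37
O - T - C - K - P: 12+6+13+8 = 39
O - P - T - K - C: 23+17+19+13 = 72
O - P - T - C - K: 23+17+6+13 = 59
O - P - K - T - C: 23+8+19+6 = 56
O - P - K - C - T: 23+8+13+6 = 50
O - P - C - T - K: 23+11+6+19 = 59
O - P - C - K - T: 23+11+13+19 = 66
O - K - T - P - C: 15+19+17+11 = 62
O - K - T - C - P: 15+19+6+11 = 51
… (10 more)
The minimum is 37.
One shortest path: O → T → C → P → K.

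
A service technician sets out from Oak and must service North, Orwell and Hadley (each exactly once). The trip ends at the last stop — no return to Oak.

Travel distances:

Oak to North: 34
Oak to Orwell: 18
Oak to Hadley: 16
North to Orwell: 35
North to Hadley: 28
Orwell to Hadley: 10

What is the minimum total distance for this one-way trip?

There are 3! = 6 possible orderings.
Oak → North → Orwell → Hadley: 34+35+10 = 79
Oak → North → Hadley → Orwell: 34+28+10 = 72
Oak → Orwell → North → Hadley: 18+35+28 = 81
Oak → Orwell → Hadley → North: 18+10+28 = 56
Oak → Hadley → North → Orwell: 16+28+35 = 79
Oak → Hadley → Orwell → North: 16+10+35 = 61
The minimum is 56.
One shortest path: Oak → Orwell → Hadley → North.

Shortest open route: 56.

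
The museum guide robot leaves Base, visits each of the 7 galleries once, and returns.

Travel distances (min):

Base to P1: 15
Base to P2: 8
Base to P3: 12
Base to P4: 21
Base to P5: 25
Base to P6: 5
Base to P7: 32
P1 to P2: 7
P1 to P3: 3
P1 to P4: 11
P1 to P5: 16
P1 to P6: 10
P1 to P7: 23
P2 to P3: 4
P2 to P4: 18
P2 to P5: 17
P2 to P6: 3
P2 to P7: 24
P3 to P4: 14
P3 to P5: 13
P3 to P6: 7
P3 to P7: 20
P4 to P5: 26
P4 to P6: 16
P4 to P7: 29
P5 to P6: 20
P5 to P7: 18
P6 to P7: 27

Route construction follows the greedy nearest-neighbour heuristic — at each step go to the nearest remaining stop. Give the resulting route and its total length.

Base → [P6:5 / P2:8 / P3:12 / P1:15 / P4:21 / P5:25 / P7:32] → P6 (5)
P6 → [P2:3 / P3:7 / P1:10 / P4:16 / P5:20 / P7:27] → P2 (3)
P2 → [P3:4 / P1:7 / P5:17 / P4:18 / P7:24] → P3 (4)
P3 → [P1:3 / P5:13 / P4:14 / P7:20] → P1 (3)
P1 → [P4:11 / P5:16 / P7:23] → P4 (11)
P4 → [P5:26 / P7:29] → P5 (26)
P5 → [P7:18] → P7 (18)
Return P7→Base: 32.
Total = 5 + 3 + 4 + 3 + 11 + 26 + 18 + 32 = 102.

Total distance 102 min via the nearest-neighbour route Base → P6 → P2 → P3 → P1 → P4 → P5 → P7 → Base.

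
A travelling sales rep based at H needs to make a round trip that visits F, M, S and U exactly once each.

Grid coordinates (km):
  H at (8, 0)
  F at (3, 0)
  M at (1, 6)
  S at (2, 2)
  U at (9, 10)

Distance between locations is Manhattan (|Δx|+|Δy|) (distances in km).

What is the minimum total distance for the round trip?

With 4 stops there are 4!/2 = 12 distinct round trips (a route and its reverse cost the same).
H → F → M → S → U → H: 5+8+5+15+11 = 44
H → F → M → U → S → H: 5+8+12+15+8 = 48
H → F → S → M → U → H: 5+3+5+12+11 = 36
H → F → S → U → M → H: 5+3+15+12+13 = 48
H → F → U → M → S → H: 5+16+12+5+8 = 46
H → F → U → S → M → H: 5+16+15+5+13 = 54
H → M → F → S → U → H: 13+8+3+15+11 = 50
H → M → F → U → S → H: 13+8+16+15+8 = 60
H → M → S → F → U → H: 13+5+3+16+11 = 48
H → M → U → F → S → H: 13+12+16+3+8 = 52
H → S → F → M → U → H: 8+3+8+12+11 = 42
H → S → M → F → U → H: 8+5+8+16+11 = 48
The minimum is 36.
One optimal route: H → F → S → M → U → H (or its reverse).

Shortest round trip = 36 km.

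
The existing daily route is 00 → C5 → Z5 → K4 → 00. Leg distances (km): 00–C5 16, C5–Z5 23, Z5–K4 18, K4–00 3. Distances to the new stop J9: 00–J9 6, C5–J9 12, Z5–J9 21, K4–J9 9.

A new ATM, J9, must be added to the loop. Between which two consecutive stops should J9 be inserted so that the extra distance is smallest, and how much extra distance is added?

+2 km — insert J9 between 00 and C5.

Insertion cost between consecutive stops i–j is d(i,J9) + d(J9,j) − d(i,j):
  between 00 and C5: 6 + 12 − 16 = 2
  between C5 and Z5: 12 + 21 − 23 = 10
  between Z5 and K4: 21 + 9 − 18 = 12
  between K4 and 00: 9 + 6 − 3 = 12
Cheapest insertion is between 00 and C5, adding 2.
New total = 60 + 2 = 62.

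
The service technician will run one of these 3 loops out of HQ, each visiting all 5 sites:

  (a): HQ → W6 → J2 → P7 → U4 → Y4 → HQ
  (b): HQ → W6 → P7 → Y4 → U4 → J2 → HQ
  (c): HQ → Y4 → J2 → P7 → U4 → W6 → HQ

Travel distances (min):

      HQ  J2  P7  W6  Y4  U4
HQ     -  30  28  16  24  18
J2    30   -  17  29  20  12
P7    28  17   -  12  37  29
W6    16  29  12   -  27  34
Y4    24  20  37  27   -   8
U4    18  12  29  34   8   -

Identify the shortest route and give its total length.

Shortest is (b), total 115 min.

(a): 16 + 29 + 17 + 29 + 8 + 24 = 123
(b): 16 + 12 + 37 + 8 + 12 + 30 = 115
(c): 24 + 20 + 17 + 29 + 34 + 16 = 140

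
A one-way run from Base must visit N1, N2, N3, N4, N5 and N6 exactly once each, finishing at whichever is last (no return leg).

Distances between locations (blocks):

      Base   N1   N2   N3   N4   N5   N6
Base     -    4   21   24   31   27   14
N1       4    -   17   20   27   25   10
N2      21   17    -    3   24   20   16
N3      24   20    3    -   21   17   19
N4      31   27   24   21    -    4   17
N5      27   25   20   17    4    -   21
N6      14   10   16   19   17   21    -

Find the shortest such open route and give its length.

Minimum one-way distance = 54 blocks.

There are 6! = 720 possible orderings.
Base - N1 - N2 - N3 - N4 - N5 - N6: 4+17+3+21+4+21 = 70
Base - N1 - N2 - N3 - N4 - N6 - N5: 4+17+3+21+17+21 = 83
Base - N1 - N2 - N3 - N5 - N4 - N6: 4+17+3+17+4+17 = 62
Base - N1 - N2 - N3 - N5 - N6 - N4: 4+17+3+17+21+17 = 79
Base - N1 - N2 - N3 - N6 - N4 - N5: 4+17+3+19+17+4 = 64
Base - N1 - N2 - N3 - N6 - N5 - N4: 4+17+3+19+21+4 = 68
Base - N1 - N2 - N4 - N3 - N5 - N6: 4+17+24+21+17+21 = 104
Base - N1 - N2 - N4 - N3 - N6 - N5: 4+17+24+21+19+21 = 106
… (712 more)
Base - N1 - N6 - N2 - N3 - N5 - N4: 4+10+16+3+17+4 = 54  ← best
The minimum is 54.
One shortest path: Base → N1 → N6 → N2 → N3 → N5 → N4.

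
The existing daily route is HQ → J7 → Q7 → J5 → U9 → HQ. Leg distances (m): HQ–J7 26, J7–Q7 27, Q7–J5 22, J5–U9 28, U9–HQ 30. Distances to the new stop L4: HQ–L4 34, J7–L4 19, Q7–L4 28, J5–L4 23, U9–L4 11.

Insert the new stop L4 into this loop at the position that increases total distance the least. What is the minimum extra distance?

Minimum extra distance: 6 m, inserting L4 between J5 and U9.

Insertion cost between consecutive stops i–j is d(i,L4) + d(L4,j) − d(i,j):
  between HQ and J7: 34 + 19 − 26 = 27
  between J7 and Q7: 19 + 28 − 27 = 20
  between Q7 and J5: 28 + 23 − 22 = 29
  between J5 and U9: 23 + 11 − 28 = 6
  between U9 and HQ: 11 + 34 − 30 = 15
Cheapest insertion is between J5 and U9, adding 6.
New total = 133 + 6 = 139.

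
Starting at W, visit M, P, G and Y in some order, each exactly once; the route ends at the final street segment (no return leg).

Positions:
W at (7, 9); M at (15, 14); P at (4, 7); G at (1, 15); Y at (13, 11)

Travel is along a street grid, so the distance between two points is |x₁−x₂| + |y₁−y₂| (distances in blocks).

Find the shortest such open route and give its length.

There are 4! = 24 possible orderings.
W → M → P → G → Y: 13+18+11+16 = 58
W → M → P → Y → G: 13+18+13+16 = 60
W → M → G → P → Y: 13+15+11+13 = 52
W → M → G → Y → P: 13+15+16+13 = 57
W → M → Y → P → G: 13+5+13+11 = 42
W → M → Y → G → P: 13+5+16+11 = 45
W → P → M → G → Y: 5+18+15+16 = 54
W → P → M → Y → G: 5+18+5+16 = 44
W → P → G → M → Y: 5+11+15+5 = 36
W → P → G → Y → M: 5+11+16+5 = 37
W → P → Y → M → G: 5+13+5+15 = 38
W → P → Y → G → M: 5+13+16+15 = 49
W → G → M → P → Y: 12+15+18+13 = 58
W → G → M → Y → P: 12+15+5+13 = 45
… (10 more)
The minimum is 36.
One shortest path: W → P → G → M → Y.

Minimum one-way distance = 36 blocks.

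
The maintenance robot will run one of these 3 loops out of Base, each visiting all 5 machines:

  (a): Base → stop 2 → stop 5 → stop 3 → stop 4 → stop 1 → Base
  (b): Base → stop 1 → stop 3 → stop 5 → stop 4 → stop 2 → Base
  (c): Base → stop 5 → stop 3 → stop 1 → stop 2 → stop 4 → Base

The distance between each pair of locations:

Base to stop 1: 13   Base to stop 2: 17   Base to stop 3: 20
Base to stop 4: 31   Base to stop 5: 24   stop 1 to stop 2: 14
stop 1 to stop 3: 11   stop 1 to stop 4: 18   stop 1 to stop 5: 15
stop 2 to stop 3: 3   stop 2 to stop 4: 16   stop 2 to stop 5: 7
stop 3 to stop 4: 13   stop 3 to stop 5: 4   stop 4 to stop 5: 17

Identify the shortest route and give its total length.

Shortest is (a), total 72.

(a): 17 + 7 + 4 + 13 + 18 + 13 = 72
(b): 13 + 11 + 4 + 17 + 16 + 17 = 78
(c): 24 + 4 + 11 + 14 + 16 + 31 = 100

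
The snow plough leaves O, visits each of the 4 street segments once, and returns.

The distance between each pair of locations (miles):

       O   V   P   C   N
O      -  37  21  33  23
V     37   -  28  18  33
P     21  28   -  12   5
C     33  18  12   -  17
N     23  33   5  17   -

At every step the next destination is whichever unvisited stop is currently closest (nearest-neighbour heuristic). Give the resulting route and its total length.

Nearest-neighbour total = 98 miles; route O → P → N → C → V → O.

From O: distances to unvisited — P=21, N=23, C=33, V=37. Nearest is P (21).
From P: distances to unvisited — N=5, C=12, V=28. Nearest is N (5).
From N: distances to unvisited — C=17, V=33. Nearest is C (17).
From C: distances to unvisited — V=18. Nearest is V (18).
Return V→O: 37.
Total = 21 + 5 + 17 + 18 + 37 = 98.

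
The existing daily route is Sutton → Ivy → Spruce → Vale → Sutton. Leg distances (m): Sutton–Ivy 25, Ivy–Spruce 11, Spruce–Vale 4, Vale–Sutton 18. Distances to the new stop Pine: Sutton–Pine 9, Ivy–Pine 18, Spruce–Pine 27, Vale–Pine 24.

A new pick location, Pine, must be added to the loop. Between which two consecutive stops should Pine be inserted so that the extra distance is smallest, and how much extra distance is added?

Insertion cost between consecutive stops i–j is d(i,Pine) + d(Pine,j) − d(i,j):
  between Sutton and Ivy: 9 + 18 − 25 = 2
  between Ivy and Spruce: 18 + 27 − 11 = 34
  between Spruce and Vale: 27 + 24 − 4 = 47
  between Vale and Sutton: 24 + 9 − 18 = 15
Cheapest insertion is between Sutton and Ivy, adding 2.
New total = 58 + 2 = 60.

Minimum extra distance: 2 m, inserting Pine between Sutton and Ivy.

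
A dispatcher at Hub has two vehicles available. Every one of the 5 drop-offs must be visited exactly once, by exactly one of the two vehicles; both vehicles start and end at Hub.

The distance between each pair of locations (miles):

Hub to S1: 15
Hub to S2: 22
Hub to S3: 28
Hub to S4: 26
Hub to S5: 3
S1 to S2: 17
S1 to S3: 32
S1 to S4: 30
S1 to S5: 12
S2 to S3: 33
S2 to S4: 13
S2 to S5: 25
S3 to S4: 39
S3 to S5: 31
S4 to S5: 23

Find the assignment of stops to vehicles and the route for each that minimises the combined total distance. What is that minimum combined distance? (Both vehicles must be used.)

Minimum combined distance: 118 miles.

There are 2^4 − 1 = 15 ways to divide the 5 stops into two non-empty groups. For each, the best each vehicle can do is its own shortest tour through its group:
  {S1} + {S2, S3, S4, S5}: 30 + 100 = 130
  {S2} + {S1, S3, S4, S5}: 44 + 112 = 156
  {S1, S2} + {S3, S4, S5}: 54 + 93 = 147
  {S3} + {S1, S2, S4, S5}: 56 + 71 = 127
  {S1, S3} + {S2, S4, S5}: 75 + 61 = 136
  {S2, S3} + {S1, S4, S5}: 83 + 71 = 154
  … (15 splits in total)
  {S1, S2, S3, S4} + {S5}: 112 + 6 = 118  ← best
Best: vehicle 1 Hub → S1 → S2 → S4 → S3 → Hub = 112; vehicle 2 Hub → S5 → Hub = 6; combined 118.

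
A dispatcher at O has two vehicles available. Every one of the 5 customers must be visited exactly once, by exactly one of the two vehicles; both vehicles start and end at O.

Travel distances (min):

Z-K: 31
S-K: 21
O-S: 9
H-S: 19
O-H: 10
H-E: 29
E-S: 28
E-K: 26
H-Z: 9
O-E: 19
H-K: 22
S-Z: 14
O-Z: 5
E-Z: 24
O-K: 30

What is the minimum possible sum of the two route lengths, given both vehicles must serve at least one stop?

There are 2^4 − 1 = 15 ways to divide the 5 stops into two non-empty groups. For each, the best each vehicle can do is its own shortest tour through its group:
  {H} + {E, S, Z, K}: 20 + 85 = 105
  {E} + {H, S, Z, K}: 38 + 66 = 104
  {H, E} + {S, Z, K}: 58 + 66 = 124
  {S} + {H, E, Z, K}: 18 + 81 = 99
  {H, S} + {E, Z, K}: 38 + 81 = 119
  {E, S} + {H, Z, K}: 56 + 66 = 122
  … (15 splits in total)
Best: vehicle 1 O → S → O = 18; vehicle 2 O → E → K → H → Z → O = 81; combined 99.

Minimum combined distance: 99 min.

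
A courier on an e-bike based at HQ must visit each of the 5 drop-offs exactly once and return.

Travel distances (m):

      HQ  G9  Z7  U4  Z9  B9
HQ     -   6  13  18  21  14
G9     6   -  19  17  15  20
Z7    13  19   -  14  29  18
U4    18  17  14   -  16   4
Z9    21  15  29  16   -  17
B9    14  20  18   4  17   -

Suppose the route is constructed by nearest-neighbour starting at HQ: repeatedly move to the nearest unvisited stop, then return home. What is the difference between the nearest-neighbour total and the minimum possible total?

Excess over optimum: 3 m.

HQ: G9=6, Z7=13, B9=14, U4=18, Z9=21 ⇒ G9
G9: Z9=15, U4=17, Z7=19, B9=20 ⇒ Z9
Z9: U4=16, B9=17, Z7=29 ⇒ U4
U4: B9=4, Z7=14 ⇒ B9
B9: Z7=18 ⇒ Z7
NN route HQ → G9 → Z9 → U4 → B9 → Z7 → HQ costs 72.
Optimal: HQ → G9 → Z9 → B9 → U4 → Z7 → HQ costs 69 (by enumerating all 60 distinct tours).
Excess = 72 − 69 = 3.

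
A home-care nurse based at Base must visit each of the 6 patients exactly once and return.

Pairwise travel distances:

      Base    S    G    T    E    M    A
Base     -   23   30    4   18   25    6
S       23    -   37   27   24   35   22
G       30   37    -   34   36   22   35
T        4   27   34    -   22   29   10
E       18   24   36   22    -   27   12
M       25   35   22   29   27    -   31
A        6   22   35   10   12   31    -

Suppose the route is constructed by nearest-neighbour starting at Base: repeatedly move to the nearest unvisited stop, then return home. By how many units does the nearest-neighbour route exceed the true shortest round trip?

3 longer than the optimal tour.

Base: T=4, A=6, E=18, S=23, M=25, G=30 ⇒ T
T: A=10, E=22, S=27, M=29, G=34 ⇒ A
A: E=12, S=22, M=31, G=35 ⇒ E
E: S=24, M=27, G=36 ⇒ S
S: M=35, G=37 ⇒ M
M: G=22 ⇒ G
NN route Base → T → A → E → S → M → G → Base costs 137.
Optimal: Base → T → M → G → S → E → A → Base costs 134 (by enumerating all 360 distinct tours).
Excess = 137 − 134 = 3.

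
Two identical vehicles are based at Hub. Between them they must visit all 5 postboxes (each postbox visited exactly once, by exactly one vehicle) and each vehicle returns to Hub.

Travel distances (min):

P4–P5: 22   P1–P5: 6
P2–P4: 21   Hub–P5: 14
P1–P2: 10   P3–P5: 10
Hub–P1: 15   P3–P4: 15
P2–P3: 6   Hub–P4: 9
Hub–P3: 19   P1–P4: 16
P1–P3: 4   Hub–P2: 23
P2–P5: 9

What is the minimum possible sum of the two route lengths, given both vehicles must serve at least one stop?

66 min — the smallest possible combined total.

There are 2^4 − 1 = 15 ways to divide the 5 stops into two non-empty groups. For each, the best each vehicle can do is its own shortest tour through its group:
  {P1} + {P2, P3, P4, P5}: 30 + 53 = 83
  {P2} + {P1, P3, P4, P5}: 46 + 48 = 94
  {P1, P2} + {P3, P4, P5}: 48 + 48 = 96
  {P3} + {P1, P2, P4, P5}: 38 + 58 = 96
  {P1, P3} + {P2, P4, P5}: 38 + 53 = 91
  {P2, P3} + {P1, P4, P5}: 48 + 45 = 93
  … (15 splits in total)
  {P4} + {P1, P2, P3, P5}: 18 + 48 = 66  ← best
Best: vehicle 1 Hub → P4 → Hub = 18; vehicle 2 Hub → P1 → P3 → P2 → P5 → Hub = 48; combined 66.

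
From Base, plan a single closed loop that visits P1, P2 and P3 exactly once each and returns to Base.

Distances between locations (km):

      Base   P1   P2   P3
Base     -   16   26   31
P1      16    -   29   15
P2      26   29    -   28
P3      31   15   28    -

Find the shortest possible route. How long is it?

Base → P1 → P2 → P3 → Base: 16+29+28+31 = 104
Base → P1 → P3 → P2 → Base: 16+15+28+26 = 85
Base → P2 → P1 → P3 → Base: 26+29+15+31 = 101
The minimum is 85.
One optimal route: Base → P1 → P3 → P2 → Base (or its reverse).

85 km — the shortest possible round trip.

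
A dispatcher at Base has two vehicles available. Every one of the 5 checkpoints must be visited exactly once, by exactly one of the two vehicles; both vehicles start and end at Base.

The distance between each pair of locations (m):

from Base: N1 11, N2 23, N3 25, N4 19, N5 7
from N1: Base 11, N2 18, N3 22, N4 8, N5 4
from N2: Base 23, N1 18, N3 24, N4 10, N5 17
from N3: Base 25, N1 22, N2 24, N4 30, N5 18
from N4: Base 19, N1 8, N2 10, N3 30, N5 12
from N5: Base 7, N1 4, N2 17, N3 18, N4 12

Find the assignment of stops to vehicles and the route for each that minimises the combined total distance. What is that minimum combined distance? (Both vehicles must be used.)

Check every non-empty split of the stops between the two vehicles; for each half take its own optimal tour:
  {N1} + {N2, N3, N4, N5}: 22 + 78 = 100
  {N2} + {N1, N3, N4, N5}: 46 + 74 = 120
  {N1, N2} + {N3, N4, N5}: 52 + 74 = 126
  {N3} + {N1, N2, N4, N5}: 50 + 52 = 102
  {N1, N3} + {N2, N4, N5}: 58 + 52 = 110
  {N2, N3} + {N1, N4, N5}: 72 + 38 = 110
  … (15 splits in total)
  {N1, N2, N3, N4} + {N5}: 78 + 14 = 92  ← best
Best: vehicle 1 Base → N1 → N4 → N2 → N3 → Base = 78; vehicle 2 Base → N5 → Base = 14; combined 92.

Minimum combined distance: 92 m.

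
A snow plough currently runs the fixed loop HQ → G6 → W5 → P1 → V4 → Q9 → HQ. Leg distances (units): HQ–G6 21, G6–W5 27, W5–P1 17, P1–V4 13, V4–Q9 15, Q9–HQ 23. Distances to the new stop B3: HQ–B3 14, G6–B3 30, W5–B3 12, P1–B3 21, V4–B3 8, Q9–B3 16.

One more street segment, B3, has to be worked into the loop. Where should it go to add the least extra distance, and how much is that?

+7 — insert B3 between Q9 and HQ.

Insertion cost between consecutive stops i–j is d(i,B3) + d(B3,j) − d(i,j):
  between HQ and G6: 14 + 30 − 21 = 23
  between G6 and W5: 30 + 12 − 27 = 15
  between W5 and P1: 12 + 21 − 17 = 16
  between P1 and V4: 21 + 8 − 13 = 16
  between V4 and Q9: 8 + 16 − 15 = 9
  between Q9 and HQ: 16 + 14 − 23 = 7
Cheapest insertion is between Q9 and HQ, adding 7.
New total = 116 + 7 = 123.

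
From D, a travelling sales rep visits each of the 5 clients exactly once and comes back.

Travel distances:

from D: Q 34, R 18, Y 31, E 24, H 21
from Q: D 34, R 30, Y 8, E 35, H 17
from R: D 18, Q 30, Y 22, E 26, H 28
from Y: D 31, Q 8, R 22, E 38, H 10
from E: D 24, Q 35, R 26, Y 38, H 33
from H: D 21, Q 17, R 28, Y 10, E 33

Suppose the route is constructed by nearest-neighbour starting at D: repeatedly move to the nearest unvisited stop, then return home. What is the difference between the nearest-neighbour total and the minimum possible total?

4 longer than the optimal tour.

D: R=18, H=21, E=24, Y=31, Q=34 ⇒ R
R: Y=22, E=26, H=28, Q=30 ⇒ Y
Y: Q=8, H=10, E=38 ⇒ Q
Q: H=17, E=35 ⇒ H
H: E=33 ⇒ E
NN route D → R → Y → Q → H → E → D costs 122.
Optimal: D → R → E → Q → Y → H → D costs 118 (by enumerating all 60 distinct tours).
Excess = 122 − 118 = 4.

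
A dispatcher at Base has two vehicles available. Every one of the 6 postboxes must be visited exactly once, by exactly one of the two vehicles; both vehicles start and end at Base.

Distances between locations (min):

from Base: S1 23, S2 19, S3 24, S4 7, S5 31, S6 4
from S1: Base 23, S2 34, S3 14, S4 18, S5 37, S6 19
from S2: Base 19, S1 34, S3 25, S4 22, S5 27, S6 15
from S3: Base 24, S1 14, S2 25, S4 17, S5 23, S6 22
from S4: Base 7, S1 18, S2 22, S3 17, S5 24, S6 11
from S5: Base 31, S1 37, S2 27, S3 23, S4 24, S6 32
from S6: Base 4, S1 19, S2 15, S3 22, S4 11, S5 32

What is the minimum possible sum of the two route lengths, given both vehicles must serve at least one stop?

Check every non-empty split of the stops between the two vehicles; for each half take its own optimal tour:
  {S1} + {S2, S3, S4, S5, S6}: 46 + 93 = 139
  {S2} + {S1, S3, S4, S5, S6}: 38 + 91 = 129
  {S1, S2} + {S3, S4, S5, S6}: 76 + 80 = 156
  {S3} + {S1, S2, S4, S5, S6}: 48 + 108 = 156
  {S1, S3} + {S2, S4, S5, S6}: 61 + 77 = 138
  {S2, S3} + {S1, S4, S5, S6}: 68 + 91 = 159
  … (31 splits in total)
  {S1, S2, S3, S4, S5} + {S6}: 108 + 8 = 116  ← best
Best: vehicle 1 Base → S2 → S5 → S3 → S1 → S4 → Base = 108; vehicle 2 Base → S6 → Base = 8; combined 116.

Minimum combined distance: 116 min.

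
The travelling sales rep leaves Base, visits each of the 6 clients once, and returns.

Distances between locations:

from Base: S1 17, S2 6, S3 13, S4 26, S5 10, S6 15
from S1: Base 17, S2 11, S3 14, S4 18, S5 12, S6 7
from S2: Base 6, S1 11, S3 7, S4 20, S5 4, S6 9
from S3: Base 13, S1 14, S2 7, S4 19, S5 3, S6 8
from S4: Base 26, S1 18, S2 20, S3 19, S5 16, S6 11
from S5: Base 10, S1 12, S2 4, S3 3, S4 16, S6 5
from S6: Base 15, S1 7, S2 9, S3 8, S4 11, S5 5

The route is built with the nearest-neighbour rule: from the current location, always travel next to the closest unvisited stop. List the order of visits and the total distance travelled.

Base → [S2:6 / S5:10 / S3:13 / S6:15 / S1:17 / S4:26] → S2 (6)
S2 → [S5:4 / S3:7 / S6:9 / S1:11 / S4:20] → S5 (4)
S5 → [S3:3 / S6:5 / S1:12 / S4:16] → S3 (3)
S3 → [S6:8 / S1:14 / S4:19] → S6 (8)
S6 → [S1:7 / S4:11] → S1 (7)
S1 → [S4:18] → S4 (18)
Return S4→Base: 26.
Total = 6 + 4 + 3 + 8 + 7 + 18 + 26 = 72.

Total distance 72 via the nearest-neighbour route Base → S2 → S5 → S3 → S6 → S1 → S4 → Base.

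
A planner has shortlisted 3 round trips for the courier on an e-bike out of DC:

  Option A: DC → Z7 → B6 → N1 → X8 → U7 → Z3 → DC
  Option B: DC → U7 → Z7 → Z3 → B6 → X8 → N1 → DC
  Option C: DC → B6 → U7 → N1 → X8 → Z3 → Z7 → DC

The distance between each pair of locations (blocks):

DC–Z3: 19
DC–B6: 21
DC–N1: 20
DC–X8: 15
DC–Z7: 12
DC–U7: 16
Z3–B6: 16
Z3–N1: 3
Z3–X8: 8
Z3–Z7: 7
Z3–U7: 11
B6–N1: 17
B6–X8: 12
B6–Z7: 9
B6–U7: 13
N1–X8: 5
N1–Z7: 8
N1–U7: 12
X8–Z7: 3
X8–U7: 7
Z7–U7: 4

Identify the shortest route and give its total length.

Option A: 12 + 9 + 17 + 5 + 7 + 11 + 19 = 80
Option B: 16 + 4 + 7 + 16 + 12 + 5 + 20 = 80
Option C: 21 + 13 + 12 + 5 + 8 + 7 + 12 = 78

78 blocks — Option C is the shortest.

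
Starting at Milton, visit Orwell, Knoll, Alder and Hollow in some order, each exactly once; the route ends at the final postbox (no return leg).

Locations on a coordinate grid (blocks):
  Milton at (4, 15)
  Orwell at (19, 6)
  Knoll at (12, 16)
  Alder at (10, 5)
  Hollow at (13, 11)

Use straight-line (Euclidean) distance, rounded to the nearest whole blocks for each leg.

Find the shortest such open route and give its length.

There are 4! = 24 possible orderings.
Milton → Orwell → Knoll → Alder → Hollow: 17+12+11+7 = 47
Milton → Orwell → Knoll → Hollow → Alder: 17+12+5+7 = 41
Milton → Orwell → Alder → Knoll → Hollow: 17+9+11+5 = 42
Milton → Orwell → Alder → Hollow → Knoll: 17+9+7+5 = 38
Milton → Orwell → Hollow → Knoll → Alder: 17+8+5+11 = 41
Milton → Orwell → Hollow → Alder → Knoll: 17+8+7+11 = 43
Milton → Knoll → Orwell → Alder → Hollow: 8+12+9+7 = 36
Milton → Knoll → Orwell → Hollow → Alder: 8+12+8+7 = 35
Milton → Knoll → Alder → Orwell → Hollow: 8+11+9+8 = 36
Milton → Knoll → Alder → Hollow → Orwell: 8+11+7+8 = 34
Milton → Knoll → Hollow → Orwell → Alder: 8+5+8+9 = 30
Milton → Knoll → Hollow → Alder → Orwell: 8+5+7+9 = 29
Milton → Alder → Orwell → Knoll → Hollow: 12+9+12+5 = 38
Milton → Alder → Orwell → Hollow → Knoll: 12+9+8+5 = 34
… (10 more)
The minimum is 29.
One shortest path: Milton → Knoll → Hollow → Alder → Orwell.

Minimum one-way distance = 29 blocks.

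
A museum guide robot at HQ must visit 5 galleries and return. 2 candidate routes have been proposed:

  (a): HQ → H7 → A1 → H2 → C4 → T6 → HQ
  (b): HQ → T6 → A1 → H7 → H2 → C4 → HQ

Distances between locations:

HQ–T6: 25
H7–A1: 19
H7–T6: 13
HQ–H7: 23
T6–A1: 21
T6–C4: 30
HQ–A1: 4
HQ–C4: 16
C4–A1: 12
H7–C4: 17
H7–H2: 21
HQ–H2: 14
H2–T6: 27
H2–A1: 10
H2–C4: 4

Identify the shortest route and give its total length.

(a): 23 + 19 + 10 + 4 + 30 + 25 = 111
(b): 25 + 21 + 19 + 21 + 4 + 16 = 106

Shortest is (b), total 106.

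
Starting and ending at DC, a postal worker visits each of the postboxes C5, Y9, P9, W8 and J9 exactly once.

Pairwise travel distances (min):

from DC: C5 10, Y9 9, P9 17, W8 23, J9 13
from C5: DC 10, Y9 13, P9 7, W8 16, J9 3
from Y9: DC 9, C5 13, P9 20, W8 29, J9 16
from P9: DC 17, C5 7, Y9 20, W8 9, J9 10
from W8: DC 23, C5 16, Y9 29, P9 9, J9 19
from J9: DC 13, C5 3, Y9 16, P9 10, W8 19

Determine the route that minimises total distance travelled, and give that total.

With 5 stops there are 5!/2 = 60 distinct round trips (a route and its reverse cost the same).
DC → C5 → Y9 → P9 → W8 → J9 → DC: 10+13+20+9+19+13 = 84
DC → C5 → Y9 → P9 → J9 → W8 → DC: 10+13+20+10+19+23 = 95
DC → C5 → Y9 → W8 → P9 → J9 → DC: 10+13+29+9+10+13 = 84
DC → C5 → Y9 → W8 → J9 → P9 → DC: 10+13+29+19+10+17 = 98
DC → C5 → Y9 → J9 → P9 → W8 → DC: 10+13+16+10+9+23 = 81
DC → C5 → Y9 → J9 → W8 → P9 → DC: 10+13+16+19+9+17 = 84
DC → C5 → P9 → Y9 → W8 → J9 → DC: 10+7+20+29+19+13 = 98
DC → C5 → P9 → Y9 → J9 → W8 → DC: 10+7+20+16+19+23 = 95
DC → C5 → P9 → W8 → Y9 → J9 → DC: 10+7+9+29+16+13 = 84
DC → C5 → P9 → W8 → J9 → Y9 → DC: 10+7+9+19+16+9 = 70
DC → C5 → P9 → J9 → Y9 → W8 → DC: 10+7+10+16+29+23 = 95
DC → C5 → P9 → J9 → W8 → Y9 → DC: 10+7+10+19+29+9 = 84
DC → C5 → W8 → Y9 → P9 → J9 → DC: 10+16+29+20+10+13 = 98
DC → C5 → W8 → Y9 → J9 → P9 → DC: 10+16+29+16+10+17 = 98
… (46 more)
DC → Y9 → C5 → J9 → P9 → W8 → DC: 9+13+3+10+9+23 = 67  ← best
The minimum is 67.
One optimal route: DC → Y9 → C5 → J9 → P9 → W8 → DC (or its reverse).

Minimum total distance: 67 min.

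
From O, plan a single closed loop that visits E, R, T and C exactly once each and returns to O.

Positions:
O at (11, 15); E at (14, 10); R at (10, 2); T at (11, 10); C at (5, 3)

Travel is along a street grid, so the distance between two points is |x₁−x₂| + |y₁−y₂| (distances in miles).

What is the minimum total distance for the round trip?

Minimum total distance: 44 miles.

O - E - R - T - C - O: 8+12+9+13+18 = 60
O - E - R - C - T - O: 8+12+6+13+5 = 44
O - E - T - R - C - O: 8+3+9+6+18 = 44
O - E - T - C - R - O: 8+3+13+6+14 = 44
O - E - C - R - T - O: 8+16+6+9+5 = 44
O - E - C - T - R - O: 8+16+13+9+14 = 60
O - R - E - T - C - O: 14+12+3+13+18 = 60
O - R - E - C - T - O: 14+12+16+13+5 = 60
O - R - T - E - C - O: 14+9+3+16+18 = 60
O - R - C - E - T - O: 14+6+16+3+5 = 44
O - T - E - R - C - O: 5+3+12+6+18 = 44
O - T - R - E - C - O: 5+9+12+16+18 = 60
The minimum is 44.
One optimal route: O → E → R → C → T → O (or its reverse).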